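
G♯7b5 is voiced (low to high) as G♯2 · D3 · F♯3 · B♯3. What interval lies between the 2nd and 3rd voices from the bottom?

Those voices are D3 and F♯3.
Counting 3 letters and 4 half steps from D gives a major third.

major third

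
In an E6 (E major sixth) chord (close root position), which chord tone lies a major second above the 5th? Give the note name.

C#

E6 is spelled E G♯ B C♯.
The 5th is B. A major second above B is C♯.
C♯ is the chord's 6th.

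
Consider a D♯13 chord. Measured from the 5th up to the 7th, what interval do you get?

minor 3rd

D♯ dominant thirteenth is spelled D♯ F𝄪 A♯ C♯ E♯ B♯.
That puts A♯ below C♯.
3 letter names make it a third; at 3 semitones (a half step narrower than major) the quality is minor.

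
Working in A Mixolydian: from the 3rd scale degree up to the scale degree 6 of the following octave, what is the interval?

perfect eleventh

Spelling A Mixolydian: A B C# D E F# G.
That puts C# below F#.
Counting 11 letters and 17 half steps from C# gives a perfect eleventh.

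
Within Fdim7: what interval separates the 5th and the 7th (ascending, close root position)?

minor 3rd

The chord tones of F°7 are F Ab Cb Ebb.
The 5th is Cb and the 7th is Ebb.
From Cb to Ebb: 3 semitones over a third = minor.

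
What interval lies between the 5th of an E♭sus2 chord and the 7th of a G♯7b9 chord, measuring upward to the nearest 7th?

augmented 5th

E♭sus2 has B♭ as its 5th, and G♯7b9 has F♯ as its 7th.
From B♭ to F♯: 8 semitones over a fifth = augmented.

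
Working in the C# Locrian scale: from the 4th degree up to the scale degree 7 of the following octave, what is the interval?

P11

Spelling the C# Locrian scale: C# D E F# G A B.
That puts F# below B.
From F# to B is 17 semitones, exactly the perfect eleventh.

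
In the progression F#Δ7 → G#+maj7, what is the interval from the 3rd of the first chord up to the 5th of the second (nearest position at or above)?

augmented 4th

The 3rd of F#Δ7 is A#; the 5th of G#+maj7 is D##.
A# up to D## is 6 semitones, a half step wider than a perfect fourth, so the interval is augmented.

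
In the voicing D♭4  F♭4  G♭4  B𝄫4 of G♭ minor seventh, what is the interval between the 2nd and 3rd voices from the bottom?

Those voices are F♭4 and G♭4.
F♭ up to G♭ spans 2 letter names and 2 semitones — a major second.

major 2nd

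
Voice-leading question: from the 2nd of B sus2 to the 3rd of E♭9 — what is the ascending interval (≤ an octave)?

The 2nd of B sus2 is C♯; the 3rd of E♭9 is G.
C♯ up to G is 6 semitones, a half step narrower than a perfect fifth, so the interval is diminished.

diminished 5th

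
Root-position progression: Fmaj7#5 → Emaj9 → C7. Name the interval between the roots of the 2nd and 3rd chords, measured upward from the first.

The roots are E and C.
From E to C: 8 semitones over a sixth = minor.

minor 6th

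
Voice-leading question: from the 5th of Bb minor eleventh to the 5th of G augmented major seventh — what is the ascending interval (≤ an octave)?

The 5th of Bb minor eleventh is F; the 5th of G augmented major seventh is D#.
From F to D#: 10 semitones over a sixth = augmented.

augmented sixth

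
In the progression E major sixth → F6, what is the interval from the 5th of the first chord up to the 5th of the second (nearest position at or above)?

The 5th of E major sixth is B; the 5th of F6 is C.
2 letter names make it a second; at 1 semitone (a half step narrower than major) the quality is minor.

minor second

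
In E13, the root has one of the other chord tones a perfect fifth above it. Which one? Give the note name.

The chord tones of E13 are E, G#, B, D, F#, C#.
The root is E. A perfect fifth above E is B.
B is the chord's 5th.

B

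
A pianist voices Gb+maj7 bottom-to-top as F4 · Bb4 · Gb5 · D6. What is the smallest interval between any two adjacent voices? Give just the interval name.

Adjacent intervals: F4→Bb4 = perfect fourth; Bb4→Gb5 = minor sixth; Gb5→D6 = augmented fifth.
The smallest is F4 to Bb4, a perfect fourth (5 semitones).

P4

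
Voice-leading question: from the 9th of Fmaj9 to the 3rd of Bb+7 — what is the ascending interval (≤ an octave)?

perfect 5th

The 9th of Fmaj9 is G; the 3rd of Bb+7 is D.
G up to D spans 5 letter names and 7 semitones — a perfect fifth.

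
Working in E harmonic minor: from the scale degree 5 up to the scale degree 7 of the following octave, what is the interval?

E harmonic minor: E F♯ G A B C D♯.
That puts B below D♯.
From B to D♯ is 16 semitones, exactly the major tenth.

major tenth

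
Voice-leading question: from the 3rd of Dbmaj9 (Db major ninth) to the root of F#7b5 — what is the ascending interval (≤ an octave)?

A1

The 3rd of Dbmaj9 (Db major ninth) is F; the root of F#7b5 is F#.
From F to F#: 1 semitone over a unison = augmented.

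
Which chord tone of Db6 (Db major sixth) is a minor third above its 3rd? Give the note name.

Ab

The chord tones of Db6 are Db-F-Ab-Bb.
The 3rd is F. A minor third above F is Ab.
Ab is the chord's 5th.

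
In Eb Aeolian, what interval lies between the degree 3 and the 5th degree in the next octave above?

The scale runs Eb F Gb Ab Bb Cb Db.
So we need the interval from Gb up to Bb.
Gb up to Bb spans 10 letter names and 16 semitones — a major tenth.

M10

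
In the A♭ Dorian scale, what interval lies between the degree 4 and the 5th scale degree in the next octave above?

major ninth

A♭ dorian: A♭ B♭ C♭ D♭ E♭ F G♭.
Degree 4 = D♭; scale degree 5 (up an octave) = E♭.
D♭ up to E♭ spans 9 letter names and 14 semitones — a major ninth.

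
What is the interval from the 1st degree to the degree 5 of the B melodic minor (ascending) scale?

perfect fifth

The scale runs B C♯ D E F♯ G♯ A♯.
The 1st degree is B and the 5th scale degree is F♯.
B up to F♯ spans 5 letter names and 7 semitones — a perfect fifth.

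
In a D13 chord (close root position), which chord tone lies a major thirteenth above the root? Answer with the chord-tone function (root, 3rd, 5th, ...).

13th

D13 is spelled D-F#-A-C-E-B.
The root is D. A major thirteenth above D is B.
B is the chord's 13th.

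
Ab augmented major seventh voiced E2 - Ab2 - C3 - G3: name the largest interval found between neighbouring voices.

Adjacent intervals: E2→Ab2 = diminished fourth; Ab2→C3 = major third; C3→G3 = perfect fifth.
The largest is C3 to G3, a perfect fifth (7 semitones).

perfect fifth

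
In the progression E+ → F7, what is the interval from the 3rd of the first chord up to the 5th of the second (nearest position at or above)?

diminished fourth

The 3rd of E+ is G#; the 5th of F7 is C.
G# up to C is 4 semitones, a half step narrower than a perfect fourth, so the interval is diminished.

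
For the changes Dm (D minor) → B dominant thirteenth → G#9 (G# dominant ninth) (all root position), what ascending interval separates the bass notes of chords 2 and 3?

major 6th

The roots are B and G#.
B up to G# spans 6 letter names and 9 semitones — a major sixth.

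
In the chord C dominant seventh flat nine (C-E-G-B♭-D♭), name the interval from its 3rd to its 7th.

diminished fifth

That puts E below B♭.
E up to B♭ is 6 semitones, a half step narrower than a perfect fifth, so the interval is diminished.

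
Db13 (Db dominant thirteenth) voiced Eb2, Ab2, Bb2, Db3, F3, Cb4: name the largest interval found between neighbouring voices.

Adjacent intervals: Eb2→Ab2 = perfect fourth; Ab2→Bb2 = major second; Bb2→Db3 = minor third; Db3→F3 = major third; F3→Cb4 = diminished fifth.
The largest is F3 to Cb4, a diminished fifth (6 semitones).

diminished fifth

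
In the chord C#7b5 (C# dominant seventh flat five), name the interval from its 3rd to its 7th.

C#7b5: C#–E#–G–B.
3rd = E#; 7th = B.
From E# to B: 6 semitones over a fifth = diminished.
This 3–7 tritone is the characteristic tension at the heart of the dominant sound.

diminished fifth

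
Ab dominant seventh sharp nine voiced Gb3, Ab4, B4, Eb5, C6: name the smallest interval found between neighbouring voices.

augmented second

Adjacent intervals: Gb3→Ab4 = major ninth; Ab4→B4 = augmented second; B4→Eb5 = diminished fourth; Eb5→C6 = major sixth.
The smallest is Ab4 to B4, an augmented second (3 semitones).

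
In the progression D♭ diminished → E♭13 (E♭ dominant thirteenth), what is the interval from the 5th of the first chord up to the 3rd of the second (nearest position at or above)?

augmented seventh

The 5th of D♭ diminished is A𝄫; the 3rd of E♭13 (E♭ dominant thirteenth) is G.
7 letter names make it a seventh; at 12 semitones (a half step wider than major) the quality is augmented.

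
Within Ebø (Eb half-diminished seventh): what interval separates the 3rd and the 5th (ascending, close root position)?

The chord tones of Ebm7b5 are Eb, Gb, Bbb, Db.
3rd = Gb; 5th = Bbb.
Gb up to Bbb is 3 semitones, a half step narrower than a major third, so the interval is minor.

minor third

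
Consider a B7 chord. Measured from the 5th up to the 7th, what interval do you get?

minor third

Spelling the chord: B D# F# A.
The 5th is F# and the 7th is A.
F# up to A is 3 semitones, a half step narrower than a major third, so the interval is minor.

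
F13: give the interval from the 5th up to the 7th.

minor 3rd

F dominant thirteenth is spelled F-A-C-Eb-G-D.
That puts C below Eb.
C up to Eb is 3 semitones, a half step narrower than a major third, so the interval is minor.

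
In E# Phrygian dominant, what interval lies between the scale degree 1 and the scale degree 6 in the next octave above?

minor thirteenth

The scale runs E# F# G## A# B# C# D#.
The scale degree 1 is E# and the 6th scale degree (up an octave) is C#.
13 letter names make it a thirteenth; at 20 semitones (a half step narrower than major) the quality is minor.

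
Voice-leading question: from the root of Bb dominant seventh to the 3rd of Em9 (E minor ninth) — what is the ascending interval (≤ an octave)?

The root of Bb dominant seventh is Bb; the 3rd of Em9 (E minor ninth) is G.
From Bb to G is 9 semitones, exactly the major sixth.

M6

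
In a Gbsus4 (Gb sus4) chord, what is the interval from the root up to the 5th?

Spelling the chord: Gb, Cb, Db.
Root = Gb; 5th = Db.
Gb up to Db spans 5 letter names and 7 semitones — a perfect fifth.

perfect fifth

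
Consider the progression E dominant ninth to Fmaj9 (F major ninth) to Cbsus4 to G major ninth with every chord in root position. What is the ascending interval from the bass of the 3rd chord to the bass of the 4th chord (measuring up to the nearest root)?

The roots are Cb and G.
5 letter names make it a fifth; at 8 semitones (a half step wider than perfect) the quality is augmented.

augmented fifth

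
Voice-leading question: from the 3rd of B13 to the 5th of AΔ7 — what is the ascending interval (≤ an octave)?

minor second

The 3rd of B13 is D♯; the 5th of AΔ7 is E.
D♯ up to E is 1 semitone, a half step narrower than a major second, so the interval is minor.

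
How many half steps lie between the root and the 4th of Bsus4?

B sus4 is spelled B–E–F#.
B to E is a perfect fourth: 5 semitones.

5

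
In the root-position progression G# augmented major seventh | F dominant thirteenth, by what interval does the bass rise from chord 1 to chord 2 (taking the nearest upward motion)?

The roots are G# and F.
From G# to F: 9 semitones over a seventh = diminished.

d7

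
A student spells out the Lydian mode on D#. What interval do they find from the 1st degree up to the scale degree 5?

D# lydian: D# E# F## G## A# B# C##.
That puts D# below A#.
D# up to A# spans 5 letter names and 7 semitones — a perfect fifth.

P5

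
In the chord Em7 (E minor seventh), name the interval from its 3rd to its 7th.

P5

Spelling the chord: E-G-B-D.
3rd = G; 7th = D.
G up to D spans 5 letter names and 7 semitones — a perfect fifth.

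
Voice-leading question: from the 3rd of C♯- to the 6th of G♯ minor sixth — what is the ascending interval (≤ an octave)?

C♯- has E as its 3rd, and G♯ minor sixth has E♯ as its 6th.
E up to E♯ is 1 semitone, a half step wider than a perfect unison, so the interval is augmented.

augmented unison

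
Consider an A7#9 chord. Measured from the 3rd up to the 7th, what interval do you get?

A dominant seventh sharp nine: A C# E G B#.
So we need the interval from C# up to G.
C# up to G is 6 semitones, a half step narrower than a perfect fifth, so the interval is diminished.

diminished fifth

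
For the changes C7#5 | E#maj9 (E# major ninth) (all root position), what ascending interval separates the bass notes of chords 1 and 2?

augmented third

The roots are C and E#.
From C to E#: 5 semitones over a third = augmented.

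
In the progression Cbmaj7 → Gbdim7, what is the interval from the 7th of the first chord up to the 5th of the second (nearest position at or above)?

The 7th of Cbmaj7 is Bb; the 5th of Gbdim7 is Dbb.
Bb up to Dbb is 2 semitones, a whole step narrower than a major third, so the interval is diminished.

diminished third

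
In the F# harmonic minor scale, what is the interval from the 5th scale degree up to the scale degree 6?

The scale runs F# G# A B C# D E#.
5th scale degree = C#; 6th degree = D.
C# up to D is 1 semitone, a half step narrower than a major second, so the interval is minor.

minor 2nd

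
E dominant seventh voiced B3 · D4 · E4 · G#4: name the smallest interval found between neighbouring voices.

Adjacent intervals: B3→D4 = minor third; D4→E4 = major second; E4→G#4 = major third.
The smallest is D4 to E4, a major second (2 semitones).

major second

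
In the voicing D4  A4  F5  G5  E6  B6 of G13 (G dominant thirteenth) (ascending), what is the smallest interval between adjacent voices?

Adjacent intervals: D4→A4 = perfect fifth; A4→F5 = minor sixth; F5→G5 = major second; G5→E6 = major sixth; E6→B6 = perfect fifth.
The smallest is F5 to G5, a major second (2 semitones).

major second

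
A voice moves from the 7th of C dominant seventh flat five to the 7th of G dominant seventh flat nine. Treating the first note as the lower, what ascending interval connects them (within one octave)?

The 7th of C dominant seventh flat five is B♭; the 7th of G dominant seventh flat nine is F.
B♭ up to F spans 5 letter names and 7 semitones — a perfect fifth.

perfect 5th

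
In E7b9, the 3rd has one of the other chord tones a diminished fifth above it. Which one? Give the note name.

E dominant seventh flat nine: E G♯ B D F.
The 3rd is G♯. A diminished fifth above G♯ is D.
D is the chord's 7th.

D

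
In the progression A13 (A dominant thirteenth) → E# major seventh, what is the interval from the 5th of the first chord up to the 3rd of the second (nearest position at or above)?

augmented third

The 5th of A13 (A dominant thirteenth) is E; the 3rd of E# major seventh is G##.
From E to G##: 5 semitones over a third = augmented.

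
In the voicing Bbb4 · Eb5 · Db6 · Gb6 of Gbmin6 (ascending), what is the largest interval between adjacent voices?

Adjacent intervals: Bbb4→Eb5 = augmented fourth; Eb5→Db6 = minor seventh; Db6→Gb6 = perfect fourth.
The largest is Eb5 to Db6, a minor seventh (10 semitones).

minor 7th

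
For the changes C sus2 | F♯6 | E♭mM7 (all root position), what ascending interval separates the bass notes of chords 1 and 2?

The roots are C and F♯.
From C to F♯: 6 semitones over a fourth = augmented.

augmented fourth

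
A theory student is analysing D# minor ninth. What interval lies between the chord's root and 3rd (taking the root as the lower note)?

minor third

D#m9: D#, F#, A#, C#, E#.
The root is D# and the 3rd is F#.
D# up to F# is 3 semitones, a half step narrower than a major third, so the interval is minor.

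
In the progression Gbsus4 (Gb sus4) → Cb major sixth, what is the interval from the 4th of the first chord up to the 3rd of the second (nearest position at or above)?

major 3rd

Gbsus4 (Gb sus4) has Cb as its 4th, and Cb major sixth has Eb as its 3rd.
Counting 3 letters and 4 half steps from Cb gives a major third.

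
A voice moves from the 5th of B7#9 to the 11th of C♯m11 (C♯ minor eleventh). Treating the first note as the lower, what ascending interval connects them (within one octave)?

B7#9 has F♯ as its 5th, and C♯m11 (C♯ minor eleventh) has F♯ as its 11th.
From F♯ to F♯ is 0 semitones, exactly the perfect unison.

P1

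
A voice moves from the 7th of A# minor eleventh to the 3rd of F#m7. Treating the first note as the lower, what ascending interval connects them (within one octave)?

minor second

The 7th of A# minor eleventh is G#; the 3rd of F#m7 is A.
From G# to A: 1 semitone over a second = minor.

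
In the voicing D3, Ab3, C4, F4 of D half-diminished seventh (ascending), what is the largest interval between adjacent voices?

diminished 5th

Adjacent intervals: D3→Ab3 = diminished fifth; Ab3→C4 = major third; C4→F4 = perfect fourth.
The largest is D3 to Ab3, a diminished fifth (6 semitones).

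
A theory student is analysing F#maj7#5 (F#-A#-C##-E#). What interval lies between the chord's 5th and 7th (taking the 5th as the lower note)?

minor third

5th = C##; 7th = E#.
From C## to E#: 3 semitones over a third = minor.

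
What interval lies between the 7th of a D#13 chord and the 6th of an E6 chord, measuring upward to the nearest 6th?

D#13 has C# as its 7th, and E6 has C# as its 6th.
Counting 1 letters and 0 half steps from C# gives a perfect unison.

perfect unison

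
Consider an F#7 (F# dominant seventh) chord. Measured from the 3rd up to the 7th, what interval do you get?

F# dominant seventh is spelled F#, A#, C#, E.
3rd = A#; 7th = E.
5 letter names make it a fifth; at 6 semitones (a half step narrower than perfect) the quality is diminished.
That tritone between 3rd and 7th is what gives the dominant seventh its pull toward resolution.

diminished fifth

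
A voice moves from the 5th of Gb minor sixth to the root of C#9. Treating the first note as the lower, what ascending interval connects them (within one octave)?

augmented 7th

The 5th of Gb minor sixth is Db; the root of C#9 is C#.
Db up to C# is 12 semitones, a half step wider than a major seventh, so the interval is augmented.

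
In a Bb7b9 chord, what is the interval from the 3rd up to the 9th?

diminished seventh

Bb dominant seventh flat nine: Bb D F Ab Cb.
3rd = D; 9th = Cb.
7 letter names make it a seventh; at 9 semitones (a whole step narrower than major) the quality is diminished.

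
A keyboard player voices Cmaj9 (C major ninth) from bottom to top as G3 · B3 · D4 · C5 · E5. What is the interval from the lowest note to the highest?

major 13th

The outer voices are G3 and E5.
G up to E spans 13 letter names and 21 semitones — a major thirteenth.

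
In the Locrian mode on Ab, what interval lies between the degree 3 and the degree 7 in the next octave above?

The scale runs Ab Bbb Cb Db Ebb Fb Gb.
Degree 3 = Cb; 7th degree (up an octave) = Gb.
Cb up to Gb spans 12 letter names and 19 semitones — a perfect twelfth.

perfect twelfth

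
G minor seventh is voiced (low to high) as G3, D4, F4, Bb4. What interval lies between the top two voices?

Those voices are F4 and Bb4.
Counting 4 letters and 5 half steps from F gives a perfect fourth.

perfect fourth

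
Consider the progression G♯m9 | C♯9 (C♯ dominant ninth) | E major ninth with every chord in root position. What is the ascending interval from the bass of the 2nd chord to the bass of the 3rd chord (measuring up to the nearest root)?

minor third

The roots are C♯ and E.
3 letter names make it a third; at 3 semitones (a half step narrower than major) the quality is minor.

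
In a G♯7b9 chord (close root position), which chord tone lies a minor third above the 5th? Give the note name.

G♯ dominant seventh flat nine: G♯ B♯ D♯ F♯ A.
The 5th is D♯. A minor third above D♯ is F♯.
F♯ is the chord's 7th.

F#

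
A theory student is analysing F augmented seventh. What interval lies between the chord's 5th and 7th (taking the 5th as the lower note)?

The chord tones of F augmented seventh are F-A-C#-Eb.
The 5th is C# and the 7th is Eb.
C# up to Eb is 2 semitones, a whole step narrower than a major third, so the interval is diminished.

diminished 3rd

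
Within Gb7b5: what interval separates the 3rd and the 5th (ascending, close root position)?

diminished third

Gb dominant seventh flat five: Gb-Bb-Dbb-Fb.
The 3rd is Bb and the 5th is Dbb.
3 letter names make it a third; at 2 semitones (a whole step narrower than major) the quality is diminished.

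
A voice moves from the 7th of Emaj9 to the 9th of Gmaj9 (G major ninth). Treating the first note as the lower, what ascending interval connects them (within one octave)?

Emaj9 has D♯ as its 7th, and Gmaj9 (G major ninth) has A as its 9th.
5 letter names make it a fifth; at 6 semitones (a half step narrower than perfect) the quality is diminished.

diminished 5th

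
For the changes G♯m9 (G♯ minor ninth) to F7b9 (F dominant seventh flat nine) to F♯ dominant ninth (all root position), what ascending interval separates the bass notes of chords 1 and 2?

diminished 7th

The roots are G♯ and F.
G♯ up to F is 9 semitones, a whole step narrower than a major seventh, so the interval is diminished.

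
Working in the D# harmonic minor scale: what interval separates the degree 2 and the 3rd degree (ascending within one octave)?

D# harmonic minor: D# E# F# G# A# B C##.
So we need the interval from E# up to F#.
2 letter names make it a second; at 1 semitone (a half step narrower than major) the quality is minor.

minor second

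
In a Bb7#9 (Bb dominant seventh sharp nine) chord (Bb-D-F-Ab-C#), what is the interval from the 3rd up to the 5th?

minor 3rd

That puts D below F.
D up to F is 3 semitones, a half step narrower than a major third, so the interval is minor.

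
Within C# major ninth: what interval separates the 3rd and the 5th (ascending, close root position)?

minor 3rd

C# major ninth: C#, E#, G#, B#, D#.
So we need the interval from E# up to G#.
3 letter names make it a third; at 3 semitones (a half step narrower than major) the quality is minor.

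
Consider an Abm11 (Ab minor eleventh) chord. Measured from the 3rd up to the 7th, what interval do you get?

perfect fifth

Spelling the chord: Ab-Cb-Eb-Gb-Bb-Db.
So we need the interval from Cb up to Gb.
Cb up to Gb spans 5 letter names and 7 semitones — a perfect fifth.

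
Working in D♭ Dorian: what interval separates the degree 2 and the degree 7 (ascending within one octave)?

minor 6th

Spelling D♭ Dorian: D♭ E♭ F♭ G♭ A♭ B♭ C♭.
The degree 2 is E♭ and the 7th scale degree is C♭.
6 letter names make it a sixth; at 8 semitones (a half step narrower than major) the quality is minor.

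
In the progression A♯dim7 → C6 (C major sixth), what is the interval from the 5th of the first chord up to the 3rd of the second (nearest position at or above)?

perfect unison

A♯dim7 has E as its 5th, and C6 (C major sixth) has E as its 3rd.
Counting 1 letters and 0 half steps from E gives a perfect unison.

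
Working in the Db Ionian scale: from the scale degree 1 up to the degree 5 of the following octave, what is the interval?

Spelling the Db Ionian scale: Db Eb F Gb Ab Bb C.
The scale degree 1 is Db and the 5th scale degree (up an octave) is Ab.
From Db to Ab is 19 semitones, exactly the perfect twelfth.

P12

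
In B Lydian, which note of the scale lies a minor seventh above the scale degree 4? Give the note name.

D#

The scale is B C# D# E# F# G# A#.
The scale degree 4 is E#; a minor seventh above that is D# — scale degree 3.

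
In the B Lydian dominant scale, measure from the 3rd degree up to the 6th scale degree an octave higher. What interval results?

perfect 11th

The scale runs B C# D# E# F# G# A.
3rd degree = D#; degree 6 (up an octave) = G#.
From D# to G# is 17 semitones, exactly the perfect eleventh.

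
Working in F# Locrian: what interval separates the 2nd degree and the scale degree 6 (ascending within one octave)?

The scale runs F# G A B C D E.
That puts G below D.
From G to D is 7 semitones, exactly the perfect fifth.

perfect fifth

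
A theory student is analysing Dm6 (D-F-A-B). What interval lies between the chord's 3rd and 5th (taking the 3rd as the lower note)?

M3

The 3rd is F and the 5th is A.
F up to A spans 3 letter names and 4 semitones — a major third.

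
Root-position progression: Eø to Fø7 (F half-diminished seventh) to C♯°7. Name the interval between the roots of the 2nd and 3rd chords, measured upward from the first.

The roots are F and C♯.
5 letter names make it a fifth; at 8 semitones (a half step wider than perfect) the quality is augmented.

augmented fifth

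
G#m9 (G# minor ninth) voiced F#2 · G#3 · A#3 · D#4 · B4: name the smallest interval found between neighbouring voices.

major second

Adjacent intervals: F#2→G#3 = major ninth; G#3→A#3 = major second; A#3→D#4 = perfect fourth; D#4→B4 = minor sixth.
The smallest is G#3 to A#3, a major second (2 semitones).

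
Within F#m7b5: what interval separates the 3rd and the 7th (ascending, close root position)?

The chord tones of F#m7b5 are F#–A–C–E.
So we need the interval from A up to E.
A up to E spans 5 letter names and 7 semitones — a perfect fifth.

perfect 5th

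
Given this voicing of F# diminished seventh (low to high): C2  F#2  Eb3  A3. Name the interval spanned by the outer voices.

The outer voices are C2 and A3.
From C to A is 21 semitones, exactly the major thirteenth.

major thirteenth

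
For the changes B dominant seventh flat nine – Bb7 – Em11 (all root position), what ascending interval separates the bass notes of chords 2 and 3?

The roots are Bb and E.
4 letter names make it a fourth; at 6 semitones (a half step wider than perfect) the quality is augmented.

augmented fourth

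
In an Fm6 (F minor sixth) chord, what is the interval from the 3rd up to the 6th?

augmented fourth

Fmin6 is spelled F–A♭–C–D.
So we need the interval from A♭ up to D.
From A♭ to D: 6 semitones over a fourth = augmented.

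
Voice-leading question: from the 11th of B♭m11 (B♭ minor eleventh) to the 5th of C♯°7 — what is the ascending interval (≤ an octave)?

The 11th of B♭m11 (B♭ minor eleventh) is E♭; the 5th of C♯°7 is G.
E♭ up to G spans 3 letter names and 4 semitones — a major third.

M3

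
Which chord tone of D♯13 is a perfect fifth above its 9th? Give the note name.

B#

D♯13 is spelled D♯-F𝄪-A♯-C♯-E♯-B♯.
The 9th is E♯. A perfect fifth above E♯ is B♯.
B♯ is the chord's 13th.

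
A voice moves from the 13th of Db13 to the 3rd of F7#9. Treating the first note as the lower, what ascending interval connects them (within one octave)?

major seventh

Db13 has Bb as its 13th, and F7#9 has A as its 3rd.
Counting 7 letters and 11 half steps from Bb gives a major seventh.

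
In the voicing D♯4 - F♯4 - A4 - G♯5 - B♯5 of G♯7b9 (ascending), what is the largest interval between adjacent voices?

Adjacent intervals: D♯4→F♯4 = minor third; F♯4→A4 = minor third; A4→G♯5 = major seventh; G♯5→B♯5 = major third.
The largest is A4 to G♯5, a major seventh (11 semitones).

M7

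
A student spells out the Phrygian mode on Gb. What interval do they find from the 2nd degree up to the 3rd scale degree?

major 2nd

The scale runs Gb Abb Bbb Cb Db Ebb Fb.
2nd degree = Abb; degree 3 = Bbb.
Counting 2 letters and 2 half steps from Abb gives a major second.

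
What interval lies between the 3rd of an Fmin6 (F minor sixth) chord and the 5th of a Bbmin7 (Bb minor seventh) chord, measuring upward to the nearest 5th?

major 6th

Fmin6 (F minor sixth) has Ab as its 3rd, and Bbmin7 (Bb minor seventh) has F as its 5th.
From Ab to F is 9 semitones, exactly the major sixth.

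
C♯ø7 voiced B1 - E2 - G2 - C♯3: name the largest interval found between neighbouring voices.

Adjacent intervals: B1→E2 = perfect fourth; E2→G2 = minor third; G2→C♯3 = augmented fourth.
The largest is G2 to C♯3, an augmented fourth (6 semitones).

augmented fourth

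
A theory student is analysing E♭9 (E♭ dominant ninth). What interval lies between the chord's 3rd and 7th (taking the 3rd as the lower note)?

diminished fifth

The chord tones of E♭ dominant ninth are E♭ G B♭ D♭ F.
So we need the interval from G up to D♭.
G up to D♭ is 6 semitones, a half step narrower than a perfect fifth, so the interval is diminished.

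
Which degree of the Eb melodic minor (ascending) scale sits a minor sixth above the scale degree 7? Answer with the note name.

The scale is Eb F Gb Ab Bb C D.
The scale degree 7 is D; a minor sixth above that is Bb — scale degree 5.

Bb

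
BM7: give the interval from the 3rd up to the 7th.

perfect fifth

The chord tones of B major seventh are B–D♯–F♯–A♯.
3rd = D♯; 7th = A♯.
Counting 5 letters and 7 half steps from D♯ gives a perfect fifth.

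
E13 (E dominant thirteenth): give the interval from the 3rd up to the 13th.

perfect 11th

E13: E G# B D F# C#.
3rd = G#; 13th = C#.
Counting 11 letters and 17 half steps from G# gives a perfect eleventh.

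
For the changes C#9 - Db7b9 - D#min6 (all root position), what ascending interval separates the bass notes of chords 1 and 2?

The roots are C# and Db.
2 letter names make it a second; at 0 semitones (a whole step narrower than major) the quality is diminished.

d2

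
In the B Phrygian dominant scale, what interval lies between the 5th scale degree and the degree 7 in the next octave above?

minor tenth

B phrygian dominant: B C D# E F# G A.
5th scale degree = F#; 7th degree (up an octave) = A.
From F# to A: 15 semitones over a tenth = minor.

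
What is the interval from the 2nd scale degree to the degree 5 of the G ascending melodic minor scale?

G melodic minor: G A Bb C D E F#.
So we need the interval from A up to D.
Counting 4 letters and 5 half steps from A gives a perfect fourth.

P4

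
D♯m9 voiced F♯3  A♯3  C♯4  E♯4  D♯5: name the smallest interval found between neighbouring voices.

m3

Adjacent intervals: F♯3→A♯3 = major third; A♯3→C♯4 = minor third; C♯4→E♯4 = major third; E♯4→D♯5 = minor seventh.
The smallest is A♯3 to C♯4, a minor third (3 semitones).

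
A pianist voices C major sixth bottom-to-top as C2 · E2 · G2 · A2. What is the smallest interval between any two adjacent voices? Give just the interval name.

Adjacent intervals: C2→E2 = major third; E2→G2 = minor third; G2→A2 = major second.
The smallest is G2 to A2, a major second (2 semitones).

M2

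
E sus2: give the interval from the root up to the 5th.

Spelling the chord: E F# B.
Root = E; 5th = B.
Counting 5 letters and 7 half steps from E gives a perfect fifth.

perfect fifth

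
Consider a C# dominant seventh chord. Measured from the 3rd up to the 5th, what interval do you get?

minor third

Spelling the chord: C#–E#–G#–B.
The 3rd is E# and the 5th is G#.
From E# to G#: 3 semitones over a third = minor.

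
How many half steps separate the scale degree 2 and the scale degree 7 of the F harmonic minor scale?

9

The scale is F G A♭ B♭ C D♭ E.
G up to E is a major sixth — 9 semitones.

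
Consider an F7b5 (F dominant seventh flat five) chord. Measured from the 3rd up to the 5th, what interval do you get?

diminished third

Spelling the chord: F A Cb Eb.
That puts A below Cb.
A up to Cb is 2 semitones, a whole step narrower than a major third, so the interval is diminished.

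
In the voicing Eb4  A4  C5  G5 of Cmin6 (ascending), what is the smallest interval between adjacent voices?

Adjacent intervals: Eb4→A4 = augmented fourth; A4→C5 = minor third; C5→G5 = perfect fifth.
The smallest is A4 to C5, a minor third (3 semitones).

minor third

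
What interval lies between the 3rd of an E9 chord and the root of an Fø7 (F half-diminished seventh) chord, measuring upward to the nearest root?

d7

E9 has G# as its 3rd, and Fø7 (F half-diminished seventh) has F as its root.
G# up to F is 9 semitones, a whole step narrower than a major seventh, so the interval is diminished.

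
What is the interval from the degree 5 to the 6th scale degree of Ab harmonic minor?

Spelling Ab harmonic minor: Ab Bb Cb Db Eb Fb G.
Degree 5 = Eb; 6th degree = Fb.
2 letter names make it a second; at 1 semitone (a half step narrower than major) the quality is minor.

minor second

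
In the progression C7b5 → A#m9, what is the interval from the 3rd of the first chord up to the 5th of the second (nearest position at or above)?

C7b5 has E as its 3rd, and A#m9 has E# as its 5th.
E up to E# is 1 semitone, a half step wider than a perfect unison, so the interval is augmented.

augmented 1st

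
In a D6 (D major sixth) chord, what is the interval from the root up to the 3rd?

M3

The chord tones of D6 (D major sixth) are D–F♯–A–B.
Root = D; 3rd = F♯.
D up to F♯ spans 3 letter names and 4 semitones — a major third.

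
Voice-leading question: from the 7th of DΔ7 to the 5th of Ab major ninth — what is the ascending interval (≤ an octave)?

diminished third

The 7th of DΔ7 is C#; the 5th of Ab major ninth is Eb.
3 letter names make it a third; at 2 semitones (a whole step narrower than major) the quality is diminished.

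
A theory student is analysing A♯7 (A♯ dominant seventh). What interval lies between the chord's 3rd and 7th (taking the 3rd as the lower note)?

A♯7 is spelled A♯–C𝄪–E♯–G♯.
The 3rd is C𝄪 and the 7th is G♯.
5 letter names make it a fifth; at 6 semitones (a half step narrower than perfect) the quality is diminished.
This 3–7 tritone is the characteristic tension at the heart of the dominant sound.

diminished fifth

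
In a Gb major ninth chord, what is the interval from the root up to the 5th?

perfect 5th

The chord tones of Gbmaj9 are Gb, Bb, Db, F, Ab.
The root is Gb and the 5th is Db.
Counting 5 letters and 7 half steps from Gb gives a perfect fifth.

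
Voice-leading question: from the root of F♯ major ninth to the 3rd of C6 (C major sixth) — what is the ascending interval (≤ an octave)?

minor 7th

F♯ major ninth has F♯ as its root, and C6 (C major sixth) has E as its 3rd.
From F♯ to E: 10 semitones over a seventh = minor.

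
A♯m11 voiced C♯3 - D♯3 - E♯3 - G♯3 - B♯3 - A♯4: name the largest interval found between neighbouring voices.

m7

Adjacent intervals: C♯3→D♯3 = major second; D♯3→E♯3 = major second; E♯3→G♯3 = minor third; G♯3→B♯3 = major third; B♯3→A♯4 = minor seventh.
The largest is B♯3 to A♯4, a minor seventh (10 semitones).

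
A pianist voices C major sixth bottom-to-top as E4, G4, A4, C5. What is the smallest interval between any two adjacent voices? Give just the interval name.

Adjacent intervals: E4→G4 = minor third; G4→A4 = major second; A4→C5 = minor third.
The smallest is G4 to A4, a major second (2 semitones).

major second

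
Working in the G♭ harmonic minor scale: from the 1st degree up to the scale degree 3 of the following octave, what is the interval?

m10

Spelling the G♭ harmonic minor scale: G♭ A♭ B𝄫 C♭ D♭ E𝄫 F.
The 1st degree is G♭ and the 3rd degree (up an octave) is B𝄫.
G♭ up to B𝄫 is 15 semitones, a half step narrower than a major tenth, so the interval is minor.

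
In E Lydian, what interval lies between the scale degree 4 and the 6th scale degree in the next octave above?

E lydian: E F♯ G♯ A♯ B C♯ D♯.
So we need the interval from A♯ up to C♯.
10 letter names make it a tenth; at 15 semitones (a half step narrower than major) the quality is minor.

m10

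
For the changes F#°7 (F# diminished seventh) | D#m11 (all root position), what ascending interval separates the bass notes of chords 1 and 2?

The roots are F# and D#.
Counting 6 letters and 9 half steps from F# gives a major sixth.

major 6th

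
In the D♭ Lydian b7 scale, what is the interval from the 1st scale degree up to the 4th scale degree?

augmented fourth

Spelling the D♭ Lydian b7 scale: D♭ E♭ F G A♭ B♭ C♭.
So we need the interval from D♭ up to G.
From D♭ to G: 6 semitones over a fourth = augmented.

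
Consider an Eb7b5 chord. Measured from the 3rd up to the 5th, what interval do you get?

Eb7b5: Eb–G–Bbb–Db.
3rd = G; 5th = Bbb.
3 letter names make it a third; at 2 semitones (a whole step narrower than major) the quality is diminished.

diminished 3rd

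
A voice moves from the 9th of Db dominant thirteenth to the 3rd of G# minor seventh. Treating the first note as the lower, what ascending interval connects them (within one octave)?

Db dominant thirteenth has Eb as its 9th, and G# minor seventh has B as its 3rd.
Eb up to B is 8 semitones, a half step wider than a perfect fifth, so the interval is augmented.

augmented 5th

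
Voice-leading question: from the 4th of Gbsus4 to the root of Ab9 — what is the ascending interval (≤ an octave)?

The 4th of Gbsus4 is Cb; the root of Ab9 is Ab.
Counting 6 letters and 9 half steps from Cb gives a major sixth.

M6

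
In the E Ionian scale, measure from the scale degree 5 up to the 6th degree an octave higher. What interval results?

Spelling the E Ionian scale: E F# G# A B C# D#.
The scale degree 5 is B and the 6th degree (up an octave) is C#.
B up to C# spans 9 letter names and 14 semitones — a major ninth.

M9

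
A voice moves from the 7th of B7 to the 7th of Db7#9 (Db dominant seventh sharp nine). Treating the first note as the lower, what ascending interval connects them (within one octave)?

The 7th of B7 is A; the 7th of Db7#9 (Db dominant seventh sharp nine) is Cb.
From A to Cb: 2 semitones over a third = diminished.

d3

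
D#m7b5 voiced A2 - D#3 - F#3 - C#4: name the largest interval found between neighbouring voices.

Adjacent intervals: A2→D#3 = augmented fourth; D#3→F#3 = minor third; F#3→C#4 = perfect fifth.
The largest is F#3 to C#4, a perfect fifth (7 semitones).

perfect fifth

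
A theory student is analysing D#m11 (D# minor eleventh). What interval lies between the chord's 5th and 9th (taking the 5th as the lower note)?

Spelling the chord: D# F# A# C# E# G#.
So we need the interval from A# up to E#.
From A# to E# is 7 semitones, exactly the perfect fifth.

P5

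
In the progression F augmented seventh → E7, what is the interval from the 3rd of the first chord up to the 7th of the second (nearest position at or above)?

perfect fourth

The 3rd of F augmented seventh is A; the 7th of E7 is D.
From A to D is 5 semitones, exactly the perfect fourth.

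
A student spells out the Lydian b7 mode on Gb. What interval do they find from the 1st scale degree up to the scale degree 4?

Gb lydian dominant: Gb Ab Bb C Db Eb Fb.
1st scale degree = Gb; degree 4 = C.
4 letter names make it a fourth; at 6 semitones (a half step wider than perfect) the quality is augmented.

augmented fourth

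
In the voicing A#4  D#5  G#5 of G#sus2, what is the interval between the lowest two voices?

perfect 4th

Those voices are A#4 and D#5.
A# up to D# spans 4 letter names and 5 semitones — a perfect fourth.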